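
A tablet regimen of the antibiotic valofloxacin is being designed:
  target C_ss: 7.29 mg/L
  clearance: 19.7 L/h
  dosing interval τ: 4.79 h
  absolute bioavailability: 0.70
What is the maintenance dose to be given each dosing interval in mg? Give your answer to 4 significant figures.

982.7 mg

At steady state, F × (Dose/τ) = Css × CL.
Dose = Css × CL × τ / F = 7.29 × 19.70 × 4.79 / 0.70 = 982.7 mg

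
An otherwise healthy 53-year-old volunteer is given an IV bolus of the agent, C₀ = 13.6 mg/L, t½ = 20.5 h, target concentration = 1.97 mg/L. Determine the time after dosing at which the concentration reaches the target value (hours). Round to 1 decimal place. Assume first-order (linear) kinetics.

57.1 h

k = ln2 / t½ = 0.693147 / 20.5 = 0.03381 h⁻¹
t = ln(C₀ / C) / k = ln(13.60 / 1.97) / 0.03381
  = ln(6.904) / 0.03381 = 1.932 / 0.03381 = 57.14 h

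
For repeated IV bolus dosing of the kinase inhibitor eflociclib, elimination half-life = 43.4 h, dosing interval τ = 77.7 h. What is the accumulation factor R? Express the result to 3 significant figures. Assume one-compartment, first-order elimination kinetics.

k = ln2 / t½ = 0.693147 / 43.4 = 0.01597 h⁻¹
e^(−kτ) = e^(−0.01597 × 77.7) = 0.2891
Accumulation ratio R = 1 / (1 − e^(−kτ)) = 1 / (1 − 0.2891) = 1.407

1.41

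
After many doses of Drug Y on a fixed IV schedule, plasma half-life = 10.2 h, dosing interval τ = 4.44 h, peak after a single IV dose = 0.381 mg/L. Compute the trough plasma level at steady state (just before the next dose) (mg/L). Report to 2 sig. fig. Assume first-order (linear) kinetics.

1.1 mg/L

k = ln2 / t½ = 0.693147 / 10.2 = 0.06796 h⁻¹
e^(−kτ) = e^(−0.06796 × 4.44) = 0.7395
Accumulation ratio R = 1 / (1 − e^(−kτ)) = 1 / (1 − 0.7395) = 3.839
Steady-state trough = C₀ × R × e^(−kτ) = 0.381 × 3.839 × 0.7395 = 1.082 mg/L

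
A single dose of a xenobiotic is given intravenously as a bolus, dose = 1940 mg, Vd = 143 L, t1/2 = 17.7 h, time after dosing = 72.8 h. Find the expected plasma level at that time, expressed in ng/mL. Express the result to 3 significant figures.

C₀ = Dose / Vd = 1940 / 143 = 13.57 mg/L
k = ln2 / t½ = 0.693147 / 17.7 = 0.03916 h⁻¹
C = C₀ · e^(−k·t) = 13.57 × e^(−0.03916 × 72.8)
  = 13.57 × 0.05780 = 0.7843 mg/L
Convert: 0.7843 mg/L × 1000 = 784.3 ng/mL

784 ng/mL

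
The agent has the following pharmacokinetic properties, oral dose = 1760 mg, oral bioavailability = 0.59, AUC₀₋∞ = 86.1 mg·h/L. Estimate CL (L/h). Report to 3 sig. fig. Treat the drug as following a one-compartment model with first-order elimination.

12.1 L/h

CL = F·Dose / AUC = 0.59 × 1760 / 86.1 = 12.06 L/h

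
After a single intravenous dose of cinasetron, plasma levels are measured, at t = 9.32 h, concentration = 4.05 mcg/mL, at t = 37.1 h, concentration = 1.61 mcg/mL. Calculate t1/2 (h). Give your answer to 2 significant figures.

21 h

k = ln(C₁/C₂) / (t₂ − t₁) = ln(4.05/1.61) / (37.1 − 9.32)
  = 0.9225 / 27.78 = 0.03321 h⁻¹
t½ = ln2 / k = 0.693147 / 0.03321 = 20.87 h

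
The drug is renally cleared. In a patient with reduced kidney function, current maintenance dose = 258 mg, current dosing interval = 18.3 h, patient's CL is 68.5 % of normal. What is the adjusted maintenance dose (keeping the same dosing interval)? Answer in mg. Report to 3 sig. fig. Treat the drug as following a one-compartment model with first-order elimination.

177 mg

To keep the same average steady-state level, dosing rate must scale with clearance.
CL ratio = 68.5 / 100 = 0.6850
New dose (same interval) = 258 × 0.6850 = 176.7 mg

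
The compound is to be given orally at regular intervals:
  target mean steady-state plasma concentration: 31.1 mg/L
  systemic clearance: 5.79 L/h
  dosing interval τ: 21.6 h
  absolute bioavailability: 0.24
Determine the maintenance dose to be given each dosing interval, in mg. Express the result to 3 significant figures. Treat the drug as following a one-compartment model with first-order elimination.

16200 mg

At steady state, F × (Dose/τ) = Css × CL.
Dose = Css × CL × τ / F = 31.1 × 5.790 × 21.6 / 0.24 = 16210 mg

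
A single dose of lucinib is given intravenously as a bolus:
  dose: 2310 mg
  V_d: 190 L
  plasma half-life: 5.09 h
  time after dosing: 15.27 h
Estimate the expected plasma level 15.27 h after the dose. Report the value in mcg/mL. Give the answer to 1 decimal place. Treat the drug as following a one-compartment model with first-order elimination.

1.5 mcg/mL

C₀ = Dose / Vd = 2310 / 190 = 12.16 mg/L
k = ln2 / t½ = 0.693147 / 5.09 = 0.1362 h⁻¹
t / t½ = 15.27 / 5.09 = 3 half-lives
C = C₀ × (1/2)^3 = 12.16 × 0.1250 = 1.520 mg/L
(1.520 mg/L = 1.520 mcg/mL)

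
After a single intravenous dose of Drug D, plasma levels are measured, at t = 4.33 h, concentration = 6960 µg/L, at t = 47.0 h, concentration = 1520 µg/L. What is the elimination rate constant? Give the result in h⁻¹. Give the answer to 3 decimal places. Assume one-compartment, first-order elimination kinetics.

0.036 h⁻¹

k = ln(C₁/C₂) / (t₂ − t₁) = ln(6960/1520) / (47.0 − 4.33)
  = 1.521 / 42.67 = 0.03565 h⁻¹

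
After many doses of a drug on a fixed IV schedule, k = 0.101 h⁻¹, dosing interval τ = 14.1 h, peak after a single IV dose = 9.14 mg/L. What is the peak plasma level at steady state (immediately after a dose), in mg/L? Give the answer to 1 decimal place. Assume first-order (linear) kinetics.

12.0 mg/L

e^(−kτ) = e^(−0.1010 × 14.1) = 0.2407
Accumulation ratio R = 1 / (1 − e^(−kτ)) = 1 / (1 − 0.2407) = 1.317
Steady-state peak = C₀ × R = 9.14 × 1.317 = 12.04 mg/L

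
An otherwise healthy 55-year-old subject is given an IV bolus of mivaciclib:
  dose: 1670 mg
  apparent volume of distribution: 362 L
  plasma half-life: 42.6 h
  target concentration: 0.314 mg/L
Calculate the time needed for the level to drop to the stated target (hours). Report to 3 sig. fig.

165 h

C₀ = Dose / Vd = 1670 / 362 = 4.613 mg/L
k = ln2 / t½ = 0.693147 / 42.6 = 0.01627 h⁻¹
t = ln(C₀ / C) / k = ln(4.613 / 0.314) / 0.01627
  = ln(14.69) / 0.01627 = 2.687 / 0.01627 = 165.2 h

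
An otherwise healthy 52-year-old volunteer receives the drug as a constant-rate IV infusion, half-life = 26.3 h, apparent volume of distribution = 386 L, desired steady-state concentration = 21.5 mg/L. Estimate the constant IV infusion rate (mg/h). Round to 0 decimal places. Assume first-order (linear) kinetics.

219 mg/h

k = ln2 / t½ = 0.693147 / 26.3 = 0.02636 h⁻¹
CL = k × Vd = 0.02636 × 386 = 10.17 L/h
At steady state, infusion rate R₀ = Css × CL = 21.5 × 10.17 = 218.7 mg/h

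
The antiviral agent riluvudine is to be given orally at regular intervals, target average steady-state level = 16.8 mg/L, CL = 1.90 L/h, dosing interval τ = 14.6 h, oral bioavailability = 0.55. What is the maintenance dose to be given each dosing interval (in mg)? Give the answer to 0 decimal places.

At steady state, F × (Dose/τ) = Css × CL.
Dose = Css × CL × τ / F = 16.8 × 1.900 × 14.6 / 0.55 = 847.3 mg

847 mg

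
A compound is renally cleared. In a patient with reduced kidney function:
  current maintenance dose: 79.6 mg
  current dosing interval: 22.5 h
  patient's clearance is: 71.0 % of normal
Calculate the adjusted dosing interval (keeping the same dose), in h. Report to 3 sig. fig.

To keep the same average steady-state level, dosing rate must scale with clearance.
CL ratio = 71.0 / 100 = 0.7100
New interval (same dose) = 22.5 / 0.7100 = 31.69 h

31.7 h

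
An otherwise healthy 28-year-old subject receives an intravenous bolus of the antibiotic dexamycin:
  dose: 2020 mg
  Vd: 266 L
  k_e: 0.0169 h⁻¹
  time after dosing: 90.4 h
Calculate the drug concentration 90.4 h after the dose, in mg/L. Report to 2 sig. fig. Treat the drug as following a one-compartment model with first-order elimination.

1.6 mg/L

C₀ = Dose / Vd = 2020 / 266 = 7.594 mg/L
C = C₀ · e^(−k·t) = 7.594 × e^(−0.01690 × 90.4)
  = 7.594 × 0.2170 = 1.648 mg/L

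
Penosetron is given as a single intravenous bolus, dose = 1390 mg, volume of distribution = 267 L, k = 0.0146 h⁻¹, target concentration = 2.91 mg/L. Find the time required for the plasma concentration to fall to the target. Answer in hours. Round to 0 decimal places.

40 h

C₀ = Dose / Vd = 1390 / 267 = 5.206 mg/L
t = ln(C₀ / C) / k = ln(5.206 / 2.91) / 0.01460
  = ln(1.789) / 0.01460 = 0.5817 / 0.01460 = 39.84 h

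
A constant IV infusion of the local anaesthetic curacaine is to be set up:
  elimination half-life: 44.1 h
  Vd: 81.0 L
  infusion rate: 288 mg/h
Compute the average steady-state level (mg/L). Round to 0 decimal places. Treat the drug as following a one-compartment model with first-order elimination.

k = ln2 / t½ = 0.693147 / 44.1 = 0.01572 h⁻¹
CL = k × Vd = 0.01572 × 81.0 = 1.273 L/h
At steady state Css = R₀ / CL = 288 / 1.273 = 226.2 mg/L

226 mg/L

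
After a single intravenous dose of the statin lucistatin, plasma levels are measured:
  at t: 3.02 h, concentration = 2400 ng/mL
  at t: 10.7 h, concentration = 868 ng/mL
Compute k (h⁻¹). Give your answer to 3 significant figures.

k = ln(C₁/C₂) / (t₂ − t₁) = ln(2400/868) / (10.7 − 3.02)
  = 1.017 / 7.680 = 0.1324 h⁻¹

0.132 h⁻¹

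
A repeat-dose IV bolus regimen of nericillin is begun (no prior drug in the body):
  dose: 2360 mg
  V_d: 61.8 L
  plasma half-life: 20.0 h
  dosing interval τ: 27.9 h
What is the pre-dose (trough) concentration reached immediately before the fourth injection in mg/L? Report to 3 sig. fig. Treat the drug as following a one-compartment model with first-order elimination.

22.1 mg/L

C₀ per dose = Dose / Vd = 2360 / 61.8 = 38.19 mg/L
k = ln2 / t½ = 0.693147 / 20.0 = 0.03466 h⁻¹
Fraction remaining after one interval: r = e^(−kτ) = e^(−0.03466 × 27.9) = 0.3802
Before dose 4, 3 doses have been given (aged 1τ, 2τ, 3τ).
C_trough = C₀ × (r + r² + … + r^3) = C₀ × r(1−r^3)/(1−r)
        = 38.19 × 0.3802 × (1 − 0.05496) / (1 − 0.3802) = 22.14 mg/L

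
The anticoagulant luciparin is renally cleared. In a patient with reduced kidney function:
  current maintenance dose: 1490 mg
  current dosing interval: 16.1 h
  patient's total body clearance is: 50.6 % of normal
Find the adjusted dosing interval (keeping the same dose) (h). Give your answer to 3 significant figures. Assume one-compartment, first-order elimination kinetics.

To keep the same average steady-state level, dosing rate must scale with clearance.
CL ratio = 50.6 / 100 = 0.5060
New interval (same dose) = 16.1 / 0.5060 = 31.82 h

31.8 h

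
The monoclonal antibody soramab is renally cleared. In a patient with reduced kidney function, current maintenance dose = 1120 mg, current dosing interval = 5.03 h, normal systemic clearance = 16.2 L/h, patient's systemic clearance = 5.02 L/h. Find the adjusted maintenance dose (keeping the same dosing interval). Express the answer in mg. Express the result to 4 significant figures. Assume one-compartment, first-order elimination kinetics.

To keep the same average steady-state level, dosing rate must scale with clearance.
CL ratio = 5.02 / 16.2 = 0.3099
New dose (same interval) = 1120 × 0.3099 = 347.1 mg

347.1 mg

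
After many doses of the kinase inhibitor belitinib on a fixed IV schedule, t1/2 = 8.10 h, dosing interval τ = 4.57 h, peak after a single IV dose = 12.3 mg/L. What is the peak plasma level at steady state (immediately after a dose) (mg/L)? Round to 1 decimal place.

k = ln2 / t½ = 0.693147 / 8.10 = 0.08557 h⁻¹
e^(−kτ) = e^(−0.08557 × 4.57) = 0.6763
Accumulation ratio R = 1 / (1 − e^(−kτ)) = 1 / (1 − 0.6763) = 3.089
Steady-state peak = C₀ × R = 12.3 × 3.089 = 37.99 mg/L

38.0 mg/L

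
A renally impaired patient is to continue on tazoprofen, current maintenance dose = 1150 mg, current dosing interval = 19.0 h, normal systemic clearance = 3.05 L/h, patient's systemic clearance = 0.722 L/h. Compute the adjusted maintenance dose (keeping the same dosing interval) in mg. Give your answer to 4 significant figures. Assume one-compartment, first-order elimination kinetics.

272.2 mg

To keep the same average steady-state level, dosing rate must scale with clearance.
CL ratio = 0.722 / 3.05 = 0.2367
New dose (same interval) = 1150 × 0.2367 = 272.2 mg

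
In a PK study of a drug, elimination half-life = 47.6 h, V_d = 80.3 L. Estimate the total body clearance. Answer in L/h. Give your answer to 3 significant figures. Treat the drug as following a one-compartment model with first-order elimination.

k = ln2 / t½ = 0.693147 / 47.6 = 0.01456 h⁻¹
CL = k × Vd = 0.01456 × 80.3 = 1.169 L/h

1.17 L/h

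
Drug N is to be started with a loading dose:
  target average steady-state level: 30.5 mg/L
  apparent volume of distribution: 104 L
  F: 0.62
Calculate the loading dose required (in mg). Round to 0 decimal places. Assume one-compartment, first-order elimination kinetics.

LD = Css × Vd / F = 30.5 × 104 / 0.62 = 5116 mg

5116 mg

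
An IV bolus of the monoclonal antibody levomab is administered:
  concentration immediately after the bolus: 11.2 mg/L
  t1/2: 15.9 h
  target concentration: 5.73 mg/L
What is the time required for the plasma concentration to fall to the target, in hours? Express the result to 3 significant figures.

k = ln2 / t½ = 0.693147 / 15.9 = 0.04359 h⁻¹
t = ln(C₀ / C) / k = ln(11.20 / 5.73) / 0.04359
  = ln(1.955) / 0.04359 = 0.6704 / 0.04359 = 15.38 h

15.4 h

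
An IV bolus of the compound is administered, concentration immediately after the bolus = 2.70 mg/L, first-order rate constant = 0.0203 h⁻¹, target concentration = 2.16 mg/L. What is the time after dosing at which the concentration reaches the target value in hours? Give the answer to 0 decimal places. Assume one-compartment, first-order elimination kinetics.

t = ln(C₀ / C) / k = ln(2.700 / 2.16) / 0.02030
  = ln(1.250) / 0.02030 = 0.2231 / 0.02030 = 10.99 h

11 h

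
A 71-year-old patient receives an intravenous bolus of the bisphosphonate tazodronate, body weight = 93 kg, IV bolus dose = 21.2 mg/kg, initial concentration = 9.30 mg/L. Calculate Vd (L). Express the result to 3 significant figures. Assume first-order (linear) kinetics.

212 L

Dose = 21.2 × 93 = 1972 mg
Vd = Dose / C₀ = 1972 / 9.30 = 212.0 L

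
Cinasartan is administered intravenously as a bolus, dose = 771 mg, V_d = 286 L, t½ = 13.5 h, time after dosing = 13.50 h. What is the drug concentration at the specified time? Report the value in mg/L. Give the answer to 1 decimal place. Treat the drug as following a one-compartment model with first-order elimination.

C₀ = Dose / Vd = 771.0 / 286 = 2.696 mg/L
k = ln2 / t½ = 0.693147 / 13.5 = 0.05134 h⁻¹
t / t½ = 13.50 / 13.5 = 1 half-lives
C = C₀ × (1/2)^1 = 2.696 × 0.5000 = 1.348 mg/L

1.3 mg/L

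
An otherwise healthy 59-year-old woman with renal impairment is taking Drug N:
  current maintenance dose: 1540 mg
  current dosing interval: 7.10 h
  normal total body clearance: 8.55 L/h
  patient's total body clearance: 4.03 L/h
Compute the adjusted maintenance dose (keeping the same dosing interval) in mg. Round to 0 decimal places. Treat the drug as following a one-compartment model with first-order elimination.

To keep the same average steady-state level, dosing rate must scale with clearance.
CL ratio = 4.03 / 8.55 = 0.4713
New dose (same interval) = 1540 × 0.4713 = 725.8 mg

726 mg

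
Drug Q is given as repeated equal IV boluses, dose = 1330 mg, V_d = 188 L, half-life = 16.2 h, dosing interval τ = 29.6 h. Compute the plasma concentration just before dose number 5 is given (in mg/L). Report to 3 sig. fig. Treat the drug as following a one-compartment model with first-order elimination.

2.76 mg/L

C₀ per dose = Dose / Vd = 1330 / 188 = 7.074 mg/L
k = ln2 / t½ = 0.693147 / 16.2 = 0.04279 h⁻¹
Fraction remaining after one interval: r = e^(−kτ) = e^(−0.04279 × 29.6) = 0.2818
Before dose 5, 4 doses have been given (aged 1τ, 2τ, 3τ, 4τ).
C_trough = C₀ × (r + r² + … + r^4) = C₀ × r(1−r^4)/(1−r)
        = 7.074 × 0.2818 × (1 − 0.006306) / (1 − 0.2818) = 2.758 mg/L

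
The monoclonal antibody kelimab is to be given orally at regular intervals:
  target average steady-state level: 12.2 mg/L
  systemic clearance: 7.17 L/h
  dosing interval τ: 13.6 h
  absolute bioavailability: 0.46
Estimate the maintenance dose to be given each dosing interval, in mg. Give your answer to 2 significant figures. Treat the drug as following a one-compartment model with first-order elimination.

At steady state, F × (Dose/τ) = Css × CL.
Dose = Css × CL × τ / F = 12.2 × 7.170 × 13.6 / 0.46 = 2586 mg

2600 mg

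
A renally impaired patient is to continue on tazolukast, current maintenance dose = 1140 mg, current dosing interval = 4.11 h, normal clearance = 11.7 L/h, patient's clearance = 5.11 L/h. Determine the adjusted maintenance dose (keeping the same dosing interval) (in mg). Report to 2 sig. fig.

To keep the same average steady-state level, dosing rate must scale with clearance.
CL ratio = 5.11 / 11.7 = 0.4368
New dose (same interval) = 1140 × 0.4368 = 498.0 mg

500 mg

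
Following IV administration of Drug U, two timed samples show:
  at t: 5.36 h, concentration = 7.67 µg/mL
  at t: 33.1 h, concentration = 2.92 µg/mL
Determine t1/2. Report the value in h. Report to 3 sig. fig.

k = ln(C₁/C₂) / (t₂ − t₁) = ln(7.67/2.92) / (33.1 − 5.36)
  = 0.9657 / 27.74 = 0.03481 h⁻¹
t½ = ln2 / k = 0.693147 / 0.03481 = 19.91 h

19.9 h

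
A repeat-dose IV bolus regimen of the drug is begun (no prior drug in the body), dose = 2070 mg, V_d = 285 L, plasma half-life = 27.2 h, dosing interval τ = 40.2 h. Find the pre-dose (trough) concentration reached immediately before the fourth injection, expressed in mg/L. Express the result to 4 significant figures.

3.880 mg/L

C₀ per dose = Dose / Vd = 2070 / 285 = 7.263 mg/L
k = ln2 / t½ = 0.693147 / 27.2 = 0.02548 h⁻¹
Fraction remaining after one interval: r = e^(−kτ) = e^(−0.02548 × 40.2) = 0.3590
Before dose 4, 3 doses have been given (aged 1τ, 2τ, 3τ).
C_trough = C₀ × (r + r² + … + r^3) = C₀ × r(1−r^3)/(1−r)
        = 7.263 × 0.3590 × (1 − 0.04627) / (1 − 0.3590) = 3.880 mg/L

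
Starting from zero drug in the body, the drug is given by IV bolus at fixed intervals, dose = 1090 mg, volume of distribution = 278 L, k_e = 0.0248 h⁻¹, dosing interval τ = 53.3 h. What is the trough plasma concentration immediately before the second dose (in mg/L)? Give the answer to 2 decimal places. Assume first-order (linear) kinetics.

C₀ per dose = Dose / Vd = 1090 / 278 = 3.921 mg/L
Fraction remaining after one interval: r = e^(−kτ) = e^(−0.02480 × 53.3) = 0.2666
Before dose 2, 1 dose has been given (aged 1τ).
C_trough = C₀ × r = 3.921 × 0.2666 = 1.045 mg/L

1.05 mg/L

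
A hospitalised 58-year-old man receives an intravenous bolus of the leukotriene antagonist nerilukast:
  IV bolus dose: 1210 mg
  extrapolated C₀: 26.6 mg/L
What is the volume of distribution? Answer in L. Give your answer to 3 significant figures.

Vd = Dose / C₀ = 1210 / 26.6 = 45.49 L

45.5 L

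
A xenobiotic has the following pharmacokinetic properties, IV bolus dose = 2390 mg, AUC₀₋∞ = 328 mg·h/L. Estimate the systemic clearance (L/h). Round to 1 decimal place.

CL = Dose / AUC = 2390 / 328 = 7.287 L/h

7.3 L/h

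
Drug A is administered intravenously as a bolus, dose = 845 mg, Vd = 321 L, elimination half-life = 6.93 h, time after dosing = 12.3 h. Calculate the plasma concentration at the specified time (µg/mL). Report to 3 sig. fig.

0.769 µg/mL

C₀ = Dose / Vd = 845.0 / 321 = 2.632 mg/L
k = ln2 / t½ = 0.693147 / 6.93 = 0.1000 h⁻¹
C = C₀ · e^(−k·t) = 2.632 × e^(−0.1000 × 12.3)
  = 2.632 × 0.2923 = 0.7693 mg/L
(0.7693 mg/L = 0.7693 µg/mL)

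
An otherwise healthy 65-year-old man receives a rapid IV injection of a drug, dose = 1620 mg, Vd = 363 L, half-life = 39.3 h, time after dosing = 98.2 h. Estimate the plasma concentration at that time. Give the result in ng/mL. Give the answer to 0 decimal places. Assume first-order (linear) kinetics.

790 ng/mL

C₀ = Dose / Vd = 1620 / 363 = 4.463 mg/L
k = ln2 / t½ = 0.693147 / 39.3 = 0.01764 h⁻¹
C = C₀ · e^(−k·t) = 4.463 × e^(−0.01764 × 98.2)
  = 4.463 × 0.1769 = 0.7895 mg/L
Convert: 0.7895 mg/L × 1000 = 789.5 ng/mL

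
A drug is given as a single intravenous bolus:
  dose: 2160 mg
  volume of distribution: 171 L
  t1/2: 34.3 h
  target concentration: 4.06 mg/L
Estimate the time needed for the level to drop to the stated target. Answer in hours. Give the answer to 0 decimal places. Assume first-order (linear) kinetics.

56 h

C₀ = Dose / Vd = 2160 / 171 = 12.63 mg/L
k = ln2 / t½ = 0.693147 / 34.3 = 0.02021 h⁻¹
t = ln(C₀ / C) / k = ln(12.63 / 4.06) / 0.02021
  = ln(3.111) / 0.02021 = 1.135 / 0.02021 = 56.16 h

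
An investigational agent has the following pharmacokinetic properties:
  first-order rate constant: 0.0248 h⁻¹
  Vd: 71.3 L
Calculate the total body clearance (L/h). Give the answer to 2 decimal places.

1.77 L/h

CL = k × Vd = 0.0248 × 71.3 = 1.768 L/h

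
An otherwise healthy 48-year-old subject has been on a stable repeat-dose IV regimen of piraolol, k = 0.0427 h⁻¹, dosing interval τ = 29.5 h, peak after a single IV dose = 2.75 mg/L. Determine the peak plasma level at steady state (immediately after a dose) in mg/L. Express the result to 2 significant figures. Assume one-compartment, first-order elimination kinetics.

e^(−kτ) = e^(−0.04270 × 29.5) = 0.2838
Accumulation ratio R = 1 / (1 − e^(−kτ)) = 1 / (1 − 0.2838) = 1.396
Steady-state peak = C₀ × R = 2.75 × 1.396 = 3.839 mg/L

3.8 mg/L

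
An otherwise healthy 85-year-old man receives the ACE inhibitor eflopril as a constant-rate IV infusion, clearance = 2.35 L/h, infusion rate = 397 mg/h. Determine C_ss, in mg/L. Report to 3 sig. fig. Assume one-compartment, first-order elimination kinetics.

169 mg/L

At steady state Css = R₀ / CL = 397 / 2.350 = 168.9 mg/L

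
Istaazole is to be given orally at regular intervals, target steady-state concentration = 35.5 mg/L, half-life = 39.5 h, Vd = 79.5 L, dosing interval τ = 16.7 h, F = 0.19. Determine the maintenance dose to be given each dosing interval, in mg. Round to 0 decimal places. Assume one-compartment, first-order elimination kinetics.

k = ln2 / t½ = 0.693147 / 39.5 = 0.01755 h⁻¹
CL = k × Vd = 0.01755 × 79.5 = 1.395 L/h
At steady state, F × (Dose/τ) = Css × CL.
Dose = Css × CL × τ / F = 35.5 × 1.395 × 16.7 / 0.19 = 4353 mg

4353 mg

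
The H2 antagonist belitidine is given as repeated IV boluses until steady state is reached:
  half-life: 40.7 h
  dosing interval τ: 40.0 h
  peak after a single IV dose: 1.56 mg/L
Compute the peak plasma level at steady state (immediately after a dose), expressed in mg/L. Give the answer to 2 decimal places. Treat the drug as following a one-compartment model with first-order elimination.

k = ln2 / t½ = 0.693147 / 40.7 = 0.01703 h⁻¹
e^(−kτ) = e^(−0.01703 × 40.0) = 0.5060
Accumulation ratio R = 1 / (1 − e^(−kτ)) = 1 / (1 − 0.5060) = 2.024
Steady-state peak = C₀ × R = 1.56 × 2.024 = 3.157 mg/L

3.16 mg/L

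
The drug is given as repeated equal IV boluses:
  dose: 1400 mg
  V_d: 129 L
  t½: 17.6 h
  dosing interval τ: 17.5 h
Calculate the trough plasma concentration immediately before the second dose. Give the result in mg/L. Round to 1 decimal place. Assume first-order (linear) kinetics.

C₀ per dose = Dose / Vd = 1400 / 129 = 10.85 mg/L
k = ln2 / t½ = 0.693147 / 17.6 = 0.03938 h⁻¹
Fraction remaining after one interval: r = e^(−kτ) = e^(−0.03938 × 17.5) = 0.5020
Before dose 2, 1 dose has been given (aged 1τ).
C_trough = C₀ × r = 10.85 × 0.5020 = 5.447 mg/L

5.4 mg/L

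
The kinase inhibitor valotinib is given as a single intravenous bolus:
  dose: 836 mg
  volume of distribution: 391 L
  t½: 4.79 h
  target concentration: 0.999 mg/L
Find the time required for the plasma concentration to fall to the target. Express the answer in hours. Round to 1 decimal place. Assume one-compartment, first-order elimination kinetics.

C₀ = Dose / Vd = 836.0 / 391 = 2.138 mg/L
k = ln2 / t½ = 0.693147 / 4.79 = 0.1447 h⁻¹
t = ln(C₀ / C) / k = ln(2.138 / 0.999) / 0.1447
  = ln(2.140) / 0.1447 = 0.7608 / 0.1447 = 5.258 h

5.3 h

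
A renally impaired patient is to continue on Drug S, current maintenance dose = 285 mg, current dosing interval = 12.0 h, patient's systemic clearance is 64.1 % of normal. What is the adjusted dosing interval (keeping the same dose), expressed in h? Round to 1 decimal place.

To keep the same average steady-state level, dosing rate must scale with clearance.
CL ratio = 64.1 / 100 = 0.6410
New interval (same dose) = 12.0 / 0.6410 = 18.72 h

18.7 h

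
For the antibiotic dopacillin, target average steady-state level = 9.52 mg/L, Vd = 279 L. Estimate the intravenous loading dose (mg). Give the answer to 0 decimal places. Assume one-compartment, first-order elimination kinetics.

LD = Css × Vd = 9.52 × 279 = 2656 mg

2656 mg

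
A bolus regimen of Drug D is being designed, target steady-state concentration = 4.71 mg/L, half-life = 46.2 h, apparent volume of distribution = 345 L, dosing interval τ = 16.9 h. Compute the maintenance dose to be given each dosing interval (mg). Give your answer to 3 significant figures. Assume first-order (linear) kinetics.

k = ln2 / t½ = 0.693147 / 46.2 = 0.01500 h⁻¹
CL = k × Vd = 0.01500 × 345 = 5.175 L/h
At steady state, Dose/τ = Css × CL.
Dose = Css × CL × τ = 4.71 × 5.175 × 16.9 = 411.9 mg

412 mg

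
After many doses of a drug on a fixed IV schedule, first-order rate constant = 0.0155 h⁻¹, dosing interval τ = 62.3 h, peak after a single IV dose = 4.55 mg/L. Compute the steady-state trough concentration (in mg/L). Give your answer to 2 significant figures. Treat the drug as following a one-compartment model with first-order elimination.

2.8 mg/L

e^(−kτ) = e^(−0.01550 × 62.3) = 0.3807
Accumulation ratio R = 1 / (1 − e^(−kτ)) = 1 / (1 − 0.3807) = 1.615
Steady-state trough = C₀ × R × e^(−kτ) = 4.55 × 1.615 × 0.3807 = 2.797 mg/L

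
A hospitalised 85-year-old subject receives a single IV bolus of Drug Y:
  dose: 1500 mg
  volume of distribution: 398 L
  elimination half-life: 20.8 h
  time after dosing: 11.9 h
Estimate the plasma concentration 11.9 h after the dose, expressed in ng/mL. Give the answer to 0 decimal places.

2535 ng/mL

C₀ = Dose / Vd = 1500 / 398 = 3.769 mg/L
k = ln2 / t½ = 0.693147 / 20.8 = 0.03332 h⁻¹
C = C₀ · e^(−k·t) = 3.769 × e^(−0.03332 × 11.9)
  = 3.769 × 0.6727 = 2.535 mg/L
Convert: 2.535 mg/L × 1000 = 2535 ng/mL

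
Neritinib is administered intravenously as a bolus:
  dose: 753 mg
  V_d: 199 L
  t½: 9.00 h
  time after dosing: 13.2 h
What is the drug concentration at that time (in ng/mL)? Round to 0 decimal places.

C₀ = Dose / Vd = 753.0 / 199 = 3.784 mg/L
k = ln2 / t½ = 0.693147 / 9.00 = 0.07702 h⁻¹
C = C₀ · e^(−k·t) = 3.784 × e^(−0.07702 × 13.2)
  = 3.784 × 0.3618 = 1.369 mg/L
Convert: 1.369 mg/L × 1000 = 1369 ng/mL

1369 ng/mL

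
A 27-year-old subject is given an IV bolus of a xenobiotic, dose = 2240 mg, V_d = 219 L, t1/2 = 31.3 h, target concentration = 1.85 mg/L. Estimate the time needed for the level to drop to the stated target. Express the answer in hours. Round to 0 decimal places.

C₀ = Dose / Vd = 2240 / 219 = 10.23 mg/L
k = ln2 / t½ = 0.693147 / 31.3 = 0.02215 h⁻¹
t = ln(C₀ / C) / k = ln(10.23 / 1.85) / 0.02215
  = ln(5.530) / 0.02215 = 1.710 / 0.02215 = 77.20 h

77 h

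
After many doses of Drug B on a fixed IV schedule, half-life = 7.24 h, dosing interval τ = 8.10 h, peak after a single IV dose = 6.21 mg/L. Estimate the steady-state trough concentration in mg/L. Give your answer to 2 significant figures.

5.3 mg/L

k = ln2 / t½ = 0.693147 / 7.24 = 0.09574 h⁻¹
e^(−kτ) = e^(−0.09574 × 8.10) = 0.4605
Accumulation ratio R = 1 / (1 − e^(−kτ)) = 1 / (1 − 0.4605) = 1.854
Steady-state trough = C₀ × R × e^(−kτ) = 6.21 × 1.854 × 0.4605 = 5.302 mg/L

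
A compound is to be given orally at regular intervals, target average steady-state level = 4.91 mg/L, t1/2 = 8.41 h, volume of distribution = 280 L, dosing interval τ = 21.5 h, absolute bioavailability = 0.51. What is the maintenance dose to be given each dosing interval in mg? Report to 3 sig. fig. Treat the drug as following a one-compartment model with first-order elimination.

4780 mg

k = ln2 / t½ = 0.693147 / 8.41 = 0.08242 h⁻¹
CL = k × Vd = 0.08242 × 280 = 23.08 L/h
At steady state, F × (Dose/τ) = Css × CL.
Dose = Css × CL × τ / F = 4.91 × 23.08 × 21.5 / 0.51 = 4777 mg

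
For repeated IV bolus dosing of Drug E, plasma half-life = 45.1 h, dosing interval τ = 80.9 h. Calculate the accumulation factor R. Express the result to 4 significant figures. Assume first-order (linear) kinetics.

1.405

k = ln2 / t½ = 0.693147 / 45.1 = 0.01537 h⁻¹
e^(−kτ) = e^(−0.01537 × 80.9) = 0.2884
Accumulation ratio R = 1 / (1 − e^(−kτ)) = 1 / (1 − 0.2884) = 1.405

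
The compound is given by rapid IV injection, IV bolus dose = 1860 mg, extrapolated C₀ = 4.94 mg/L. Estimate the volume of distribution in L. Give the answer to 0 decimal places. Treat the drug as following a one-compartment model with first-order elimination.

Vd = Dose / C₀ = 1860 / 4.94 = 376.5 L

377 L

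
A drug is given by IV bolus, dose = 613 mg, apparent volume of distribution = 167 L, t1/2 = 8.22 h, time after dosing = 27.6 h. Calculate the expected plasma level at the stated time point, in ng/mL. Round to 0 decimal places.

358 ng/mL

C₀ = Dose / Vd = 613.0 / 167 = 3.671 mg/L
k = ln2 / t½ = 0.693147 / 8.22 = 0.08432 h⁻¹
C = C₀ · e^(−k·t) = 3.671 × e^(−0.08432 × 27.6)
  = 3.671 × 0.09757 = 0.3582 mg/L
Convert: 0.3582 mg/L × 1000 = 358.2 ng/mL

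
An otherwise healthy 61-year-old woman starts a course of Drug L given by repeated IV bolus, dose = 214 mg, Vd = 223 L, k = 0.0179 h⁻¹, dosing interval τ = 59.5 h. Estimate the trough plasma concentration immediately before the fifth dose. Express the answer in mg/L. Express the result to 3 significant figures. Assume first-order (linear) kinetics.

C₀ per dose = Dose / Vd = 214 / 223 = 0.9596 mg/L
Fraction remaining after one interval: r = e^(−kτ) = e^(−0.01790 × 59.5) = 0.3447
Before dose 5, 4 doses have been given (aged 1τ, 2τ, 3τ, 4τ).
C_trough = C₀ × (r + r² + … + r^4) = C₀ × r(1−r^4)/(1−r)
        = 0.9596 × 0.3447 × (1 − 0.01412) / (1 − 0.3447) = 0.4976 mg/L

0.498 mg/L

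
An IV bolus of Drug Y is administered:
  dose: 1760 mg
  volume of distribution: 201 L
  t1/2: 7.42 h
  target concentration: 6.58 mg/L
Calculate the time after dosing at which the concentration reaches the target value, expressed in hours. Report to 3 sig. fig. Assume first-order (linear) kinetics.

C₀ = Dose / Vd = 1760 / 201 = 8.756 mg/L
k = ln2 / t½ = 0.693147 / 7.42 = 0.09342 h⁻¹
t = ln(C₀ / C) / k = ln(8.756 / 6.58) / 0.09342
  = ln(1.331) / 0.09342 = 0.2859 / 0.09342 = 3.060 h

3.06 h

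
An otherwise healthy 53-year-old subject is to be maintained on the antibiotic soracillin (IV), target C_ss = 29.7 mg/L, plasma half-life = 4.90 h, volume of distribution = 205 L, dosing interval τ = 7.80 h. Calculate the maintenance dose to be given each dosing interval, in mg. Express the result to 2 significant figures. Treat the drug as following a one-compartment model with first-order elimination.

k = ln2 / t½ = 0.693147 / 4.90 = 0.1415 h⁻¹
CL = k × Vd = 0.1415 × 205 = 29.01 L/h
At steady state, Dose/τ = Css × CL.
Dose = Css × CL × τ = 29.7 × 29.01 × 7.80 = 6720 mg

6700 mg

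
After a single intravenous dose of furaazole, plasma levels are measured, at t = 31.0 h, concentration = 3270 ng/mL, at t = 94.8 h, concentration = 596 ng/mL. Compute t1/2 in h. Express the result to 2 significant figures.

k = ln(C₁/C₂) / (t₂ − t₁) = ln(3270/596) / (94.8 − 31.0)
  = 1.702 / 63.80 = 0.02668 h⁻¹
t½ = ln2 / k = 0.693147 / 0.02668 = 25.98 h

26 h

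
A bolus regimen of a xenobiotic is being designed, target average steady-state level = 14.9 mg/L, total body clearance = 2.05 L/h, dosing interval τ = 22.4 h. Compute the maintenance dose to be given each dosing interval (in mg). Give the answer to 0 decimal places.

At steady state, Dose/τ = Css × CL.
Dose = Css × CL × τ = 14.9 × 2.050 × 22.4 = 684.2 mg

684 mg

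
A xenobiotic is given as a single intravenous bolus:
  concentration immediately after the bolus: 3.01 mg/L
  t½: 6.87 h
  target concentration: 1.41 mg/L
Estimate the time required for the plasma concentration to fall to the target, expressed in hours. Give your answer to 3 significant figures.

k = ln2 / t½ = 0.693147 / 6.87 = 0.1009 h⁻¹
t = ln(C₀ / C) / k = ln(3.010 / 1.41) / 0.1009
  = ln(2.135) / 0.1009 = 0.7585 / 0.1009 = 7.517 h

7.52 h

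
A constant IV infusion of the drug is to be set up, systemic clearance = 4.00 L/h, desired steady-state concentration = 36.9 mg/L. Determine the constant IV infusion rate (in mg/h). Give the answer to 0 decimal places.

At steady state, infusion rate R₀ = Css × CL = 36.9 × 4.000 = 147.6 mg/h

148 mg/h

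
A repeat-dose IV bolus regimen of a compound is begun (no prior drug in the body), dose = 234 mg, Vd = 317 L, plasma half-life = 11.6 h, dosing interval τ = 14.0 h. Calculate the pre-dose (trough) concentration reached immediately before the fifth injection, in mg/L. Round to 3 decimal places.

C₀ per dose = Dose / Vd = 234 / 317 = 0.7382 mg/L
k = ln2 / t½ = 0.693147 / 11.6 = 0.05975 h⁻¹
Fraction remaining after one interval: r = e^(−kτ) = e^(−0.05975 × 14.0) = 0.4332
Before dose 5, 4 doses have been given (aged 1τ, 2τ, 3τ, 4τ).
C_trough = C₀ × (r + r² + … + r^4) = C₀ × r(1−r^4)/(1−r)
        = 0.7382 × 0.4332 × (1 − 0.03522) / (1 − 0.4332) = 0.5443 mg/L

0.544 mg/L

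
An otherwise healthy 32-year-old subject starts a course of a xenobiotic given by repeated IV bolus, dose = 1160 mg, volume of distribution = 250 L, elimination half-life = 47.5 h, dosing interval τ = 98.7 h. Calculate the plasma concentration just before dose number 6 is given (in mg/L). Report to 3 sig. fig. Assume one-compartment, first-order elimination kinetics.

C₀ per dose = Dose / Vd = 1160 / 250 = 4.640 mg/L
k = ln2 / t½ = 0.693147 / 47.5 = 0.01459 h⁻¹
Fraction remaining after one interval: r = e^(−kτ) = e^(−0.01459 × 98.7) = 0.2369
Before dose 6, 5 doses have been given (aged 1τ, 2τ, 3τ, 4τ, 5τ).
C_trough = C₀ × (r + r² + … + r^5) = C₀ × r(1−r^5)/(1−r)
        = 4.640 × 0.2369 × (1 − 0.0007461) / (1 − 0.2369) = 1.439 mg/L

1.44 mg/L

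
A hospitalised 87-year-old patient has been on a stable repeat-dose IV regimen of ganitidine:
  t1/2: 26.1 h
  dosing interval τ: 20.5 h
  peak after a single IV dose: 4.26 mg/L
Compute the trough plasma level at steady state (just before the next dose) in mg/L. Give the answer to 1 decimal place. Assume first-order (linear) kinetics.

5.9 mg/L

k = ln2 / t½ = 0.693147 / 26.1 = 0.02656 h⁻¹
e^(−kτ) = e^(−0.02656 × 20.5) = 0.5801
Accumulation ratio R = 1 / (1 − e^(−kτ)) = 1 / (1 − 0.5801) = 2.382
Steady-state trough = C₀ × R × e^(−kτ) = 4.26 × 2.382 × 0.5801 = 5.886 mg/L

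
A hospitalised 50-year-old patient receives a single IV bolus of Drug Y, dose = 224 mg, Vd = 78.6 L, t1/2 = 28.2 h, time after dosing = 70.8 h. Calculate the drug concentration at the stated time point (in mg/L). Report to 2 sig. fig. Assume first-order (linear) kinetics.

0.50 mg/L

C₀ = Dose / Vd = 224.0 / 78.6 = 2.850 mg/L
k = ln2 / t½ = 0.693147 / 28.2 = 0.02458 h⁻¹
C = C₀ · e^(−k·t) = 2.850 × e^(−0.02458 × 70.8)
  = 2.850 × 0.1755 = 0.5002 mg/L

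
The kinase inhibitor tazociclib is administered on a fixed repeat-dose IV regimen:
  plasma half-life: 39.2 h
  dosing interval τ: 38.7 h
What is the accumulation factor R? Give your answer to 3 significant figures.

2.02

k = ln2 / t½ = 0.693147 / 39.2 = 0.01768 h⁻¹
e^(−kτ) = e^(−0.01768 × 38.7) = 0.5045
Accumulation ratio R = 1 / (1 − e^(−kτ)) = 1 / (1 − 0.5045) = 2.018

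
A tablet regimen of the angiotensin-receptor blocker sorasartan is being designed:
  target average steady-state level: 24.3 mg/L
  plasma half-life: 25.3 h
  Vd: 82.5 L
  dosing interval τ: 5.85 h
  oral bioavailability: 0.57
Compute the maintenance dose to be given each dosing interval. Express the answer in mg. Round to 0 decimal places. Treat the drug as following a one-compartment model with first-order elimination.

564 mg

k = ln2 / t½ = 0.693147 / 25.3 = 0.02740 h⁻¹
CL = k × Vd = 0.02740 × 82.5 = 2.261 L/h
At steady state, F × (Dose/τ) = Css × CL.
Dose = Css × CL × τ / F = 24.3 × 2.261 × 5.85 / 0.57 = 563.9 mg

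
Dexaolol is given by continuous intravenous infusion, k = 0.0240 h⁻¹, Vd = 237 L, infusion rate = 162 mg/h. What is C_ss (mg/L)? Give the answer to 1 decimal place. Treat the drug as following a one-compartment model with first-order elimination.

28.5 mg/L

CL = k × Vd = 0.02400 × 237 = 5.688 L/h
At steady state Css = R₀ / CL = 162 / 5.688 = 28.48 mg/L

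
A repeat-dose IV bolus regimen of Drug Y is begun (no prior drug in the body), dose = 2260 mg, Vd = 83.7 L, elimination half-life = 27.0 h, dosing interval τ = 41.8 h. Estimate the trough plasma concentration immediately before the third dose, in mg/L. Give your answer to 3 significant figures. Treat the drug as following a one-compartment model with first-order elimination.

C₀ per dose = Dose / Vd = 2260 / 83.7 = 27.00 mg/L
k = ln2 / t½ = 0.693147 / 27.0 = 0.02567 h⁻¹
Fraction remaining after one interval: r = e^(−kτ) = e^(−0.02567 × 41.8) = 0.3420
Before dose 3, 2 doses have been given (aged 1τ, 2τ).
C_trough = C₀ × (r + r²) = 27.00 × (0.3420 + 0.1170) = 12.39 mg/L

12.4 mg/L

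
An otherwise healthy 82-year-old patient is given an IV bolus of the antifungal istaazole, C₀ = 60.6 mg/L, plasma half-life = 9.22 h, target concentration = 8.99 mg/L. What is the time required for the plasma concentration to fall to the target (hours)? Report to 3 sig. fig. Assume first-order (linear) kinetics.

25.4 h

k = ln2 / t½ = 0.693147 / 9.22 = 0.07518 h⁻¹
t = ln(C₀ / C) / k = ln(60.60 / 8.99) / 0.07518
  = ln(6.741) / 0.07518 = 1.908 / 0.07518 = 25.38 h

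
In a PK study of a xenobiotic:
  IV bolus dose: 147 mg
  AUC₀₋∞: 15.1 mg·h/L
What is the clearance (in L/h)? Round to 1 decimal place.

CL = Dose / AUC = 147 / 15.1 = 9.735 L/h

9.7 L/h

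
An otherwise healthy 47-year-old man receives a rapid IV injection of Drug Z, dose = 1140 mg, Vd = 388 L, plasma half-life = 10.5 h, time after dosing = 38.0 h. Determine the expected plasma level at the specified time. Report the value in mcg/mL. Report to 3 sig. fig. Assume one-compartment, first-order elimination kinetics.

C₀ = Dose / Vd = 1140 / 388 = 2.938 mg/L
k = ln2 / t½ = 0.693147 / 10.5 = 0.06601 h⁻¹
C = C₀ · e^(−k·t) = 2.938 × e^(−0.06601 × 38.0)
  = 2.938 × 0.08140 = 0.2392 mg/L
(0.2392 mg/L = 0.2392 mcg/mL)

0.239 mcg/mL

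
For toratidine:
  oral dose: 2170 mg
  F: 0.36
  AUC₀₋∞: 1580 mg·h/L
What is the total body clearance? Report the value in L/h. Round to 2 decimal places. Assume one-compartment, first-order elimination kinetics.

0.49 L/h

CL = F·Dose / AUC = 0.36 × 2170 / 1580 = 0.4944 L/h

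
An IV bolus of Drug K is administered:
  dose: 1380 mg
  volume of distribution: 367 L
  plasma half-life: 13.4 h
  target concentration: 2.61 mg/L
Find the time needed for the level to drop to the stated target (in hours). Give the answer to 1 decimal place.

7.1 h

C₀ = Dose / Vd = 1380 / 367 = 3.760 mg/L
k = ln2 / t½ = 0.693147 / 13.4 = 0.05173 h⁻¹
t = ln(C₀ / C) / k = ln(3.760 / 2.61) / 0.05173
  = ln(1.441) / 0.05173 = 0.3653 / 0.05173 = 7.062 h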